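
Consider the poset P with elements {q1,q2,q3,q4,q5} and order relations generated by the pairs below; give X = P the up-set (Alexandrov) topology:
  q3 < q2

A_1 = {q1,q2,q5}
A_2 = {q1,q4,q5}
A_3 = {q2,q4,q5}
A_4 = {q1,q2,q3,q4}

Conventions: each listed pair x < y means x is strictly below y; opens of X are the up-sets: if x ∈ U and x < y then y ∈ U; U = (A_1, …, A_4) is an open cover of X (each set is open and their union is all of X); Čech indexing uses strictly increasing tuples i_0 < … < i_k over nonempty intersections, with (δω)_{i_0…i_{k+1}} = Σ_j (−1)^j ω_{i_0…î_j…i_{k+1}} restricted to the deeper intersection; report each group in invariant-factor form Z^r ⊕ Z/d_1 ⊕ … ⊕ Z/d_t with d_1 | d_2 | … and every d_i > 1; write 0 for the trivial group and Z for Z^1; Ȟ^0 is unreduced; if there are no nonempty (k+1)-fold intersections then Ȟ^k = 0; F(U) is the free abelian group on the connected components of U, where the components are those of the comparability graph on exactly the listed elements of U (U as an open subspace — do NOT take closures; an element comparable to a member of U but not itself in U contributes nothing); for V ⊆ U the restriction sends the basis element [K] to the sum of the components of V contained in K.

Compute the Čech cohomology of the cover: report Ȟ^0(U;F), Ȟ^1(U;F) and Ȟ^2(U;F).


Ȟ^0 ≅ Z^4, Ȟ^1 ≅ 0 and Ȟ^2 ≅ 0

nerve of the cover:
  A12={q1,q5} A13={q2,q5} A14={q1,q2} A23={q4,q5} A24={q1,q4} A34={q2,q4}
  A123={q5} A124={q1} A134={q2} A234={q4}
components per intersection:
  A1: {q1} {q2} {q5}
  A2: {q1} {q4} {q5}
  A3: {q2} {q4} {q5}
  A4: {q1} {q2,q3} {q4}
  A12: {q1} {q5}
  A13: {q2} {q5}
  A14: {q1} {q2}
  A23: {q4} {q5}
  A24: {q1} {q4}
  A34: {q2} {q4}
  A123: {q5}
  A124: {q1}
  A134: {q2}
  A234: {q4}
C dims 12,12,4; δ0: rk 8, SNF 1^8; δ1: rk 4, SNF 1^4
Ȟ^0 = (12 − 8) − 0 = 4, so Ȟ^0 ≅ Z^4
Ȟ^1 = (12 − 4) − 8 = 0, so Ȟ^1 ≅ 0
Ȟ^2 = (4 − 0) − 4 = 0, so Ȟ^2 ≅ 0


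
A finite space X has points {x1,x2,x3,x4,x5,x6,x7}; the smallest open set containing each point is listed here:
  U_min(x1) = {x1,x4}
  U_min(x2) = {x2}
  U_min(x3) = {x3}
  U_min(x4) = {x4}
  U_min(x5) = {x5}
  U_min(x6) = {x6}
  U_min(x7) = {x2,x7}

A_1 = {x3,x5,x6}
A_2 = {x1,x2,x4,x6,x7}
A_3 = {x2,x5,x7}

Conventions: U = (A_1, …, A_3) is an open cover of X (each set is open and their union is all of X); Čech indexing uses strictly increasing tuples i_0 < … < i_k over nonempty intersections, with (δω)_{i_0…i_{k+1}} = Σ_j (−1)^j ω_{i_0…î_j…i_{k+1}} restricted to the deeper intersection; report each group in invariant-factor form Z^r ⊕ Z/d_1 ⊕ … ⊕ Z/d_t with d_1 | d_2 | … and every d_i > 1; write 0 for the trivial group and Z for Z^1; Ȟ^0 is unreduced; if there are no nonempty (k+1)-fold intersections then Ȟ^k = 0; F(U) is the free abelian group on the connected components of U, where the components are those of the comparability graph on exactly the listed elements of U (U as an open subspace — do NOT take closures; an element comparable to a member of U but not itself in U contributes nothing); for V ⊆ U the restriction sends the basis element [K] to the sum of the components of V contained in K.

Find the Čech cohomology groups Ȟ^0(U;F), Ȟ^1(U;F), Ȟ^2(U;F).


Ȟ^0 = Z^5; Ȟ^1 = 0; Ȟ^2 = 0

nonempty intersections:
  A12={x6} A13={x5} A23={x2,x7}
components per intersection:
  A1: {x3} {x5} {x6}
  A2: {x1,x4} {x2,x7} {x6}
  A3: {x2,x7} {x5}
  A12: {x6}
  A13: {x5}
  A23: {x2,x7}
C dims 8,3; δ0: rk 3, SNF 1^3
Ȟ^0: (8−3)−0=5 ⇒ Z^5
Ȟ^1: (3−0)−3=0 ⇒ 0
Ȟ^2: (0−0)−0=0 ⇒ 0


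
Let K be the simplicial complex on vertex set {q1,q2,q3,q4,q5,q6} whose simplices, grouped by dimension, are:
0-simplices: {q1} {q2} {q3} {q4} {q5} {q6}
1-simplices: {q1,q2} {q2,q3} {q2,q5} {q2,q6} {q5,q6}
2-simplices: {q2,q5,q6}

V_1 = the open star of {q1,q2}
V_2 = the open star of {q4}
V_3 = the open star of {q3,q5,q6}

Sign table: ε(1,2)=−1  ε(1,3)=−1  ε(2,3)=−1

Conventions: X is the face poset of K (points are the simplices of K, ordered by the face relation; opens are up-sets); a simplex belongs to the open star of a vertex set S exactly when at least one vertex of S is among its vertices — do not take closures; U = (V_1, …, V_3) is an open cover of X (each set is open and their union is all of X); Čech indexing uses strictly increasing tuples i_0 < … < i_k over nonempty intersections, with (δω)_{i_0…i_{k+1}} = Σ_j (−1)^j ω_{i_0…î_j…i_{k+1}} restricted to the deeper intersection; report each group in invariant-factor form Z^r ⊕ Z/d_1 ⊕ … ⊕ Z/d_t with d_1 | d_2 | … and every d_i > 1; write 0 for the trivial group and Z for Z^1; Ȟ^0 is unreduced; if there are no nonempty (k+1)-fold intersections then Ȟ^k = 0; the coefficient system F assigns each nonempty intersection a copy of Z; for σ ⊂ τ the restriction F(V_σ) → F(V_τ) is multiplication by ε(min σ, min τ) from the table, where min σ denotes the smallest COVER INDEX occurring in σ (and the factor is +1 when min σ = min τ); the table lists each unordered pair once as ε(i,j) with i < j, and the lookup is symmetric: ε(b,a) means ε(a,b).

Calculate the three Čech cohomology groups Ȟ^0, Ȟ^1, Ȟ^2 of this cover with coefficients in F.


Ȟ^0(U;F) ≅ Z^2, Ȟ^1(U;F) ≅ 0 and Ȟ^2(U;F) ≅ 0

nonempty intersections:
  V1={{q1},{q2},{q1,q2},{q2,q3},{q2,q5},{q2,q6},{q2,q5,q6}} V2={{q4}} V3={{q3},{q5},{q6},{q2,q3},{q2,q5},{q2,q6},{q5,q6},{q2,q5,q6}}
  V13={{q2,q3},{q2,q5},{q2,q6},{q2,q5,q6}}
C dims 3,1; δ0: rk 1, SNF 1^1
Ȟ^0: (3−1)−0=2 ⇒ Z^2
Ȟ^1: (1−0)−1=0 ⇒ 0
Ȟ^2: (0−0)−0=0 ⇒ 0


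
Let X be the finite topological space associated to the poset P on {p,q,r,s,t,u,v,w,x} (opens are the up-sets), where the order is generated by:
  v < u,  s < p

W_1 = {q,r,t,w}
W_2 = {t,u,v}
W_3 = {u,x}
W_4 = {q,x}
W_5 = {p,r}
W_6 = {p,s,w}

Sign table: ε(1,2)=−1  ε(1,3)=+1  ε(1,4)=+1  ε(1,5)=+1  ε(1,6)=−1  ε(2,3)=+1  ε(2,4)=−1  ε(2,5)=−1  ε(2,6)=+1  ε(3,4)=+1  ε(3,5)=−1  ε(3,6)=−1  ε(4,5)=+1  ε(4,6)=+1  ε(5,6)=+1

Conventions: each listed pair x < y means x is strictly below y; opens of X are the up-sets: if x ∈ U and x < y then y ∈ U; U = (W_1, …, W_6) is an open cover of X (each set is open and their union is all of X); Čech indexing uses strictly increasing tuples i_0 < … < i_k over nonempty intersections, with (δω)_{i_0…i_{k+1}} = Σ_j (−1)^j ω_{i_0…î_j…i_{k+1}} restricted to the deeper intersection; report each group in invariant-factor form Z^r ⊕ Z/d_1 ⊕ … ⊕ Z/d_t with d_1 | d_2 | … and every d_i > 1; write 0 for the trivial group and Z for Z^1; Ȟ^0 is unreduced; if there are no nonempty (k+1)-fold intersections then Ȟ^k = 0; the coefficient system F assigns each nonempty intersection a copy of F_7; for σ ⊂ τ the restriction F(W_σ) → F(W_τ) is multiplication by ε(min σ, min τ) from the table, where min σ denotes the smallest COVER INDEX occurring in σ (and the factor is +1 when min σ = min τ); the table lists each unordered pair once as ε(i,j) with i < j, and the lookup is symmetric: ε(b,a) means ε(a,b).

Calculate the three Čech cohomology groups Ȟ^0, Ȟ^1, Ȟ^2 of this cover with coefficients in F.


nonempty overlaps:
  W12={t} W14={q} W15={r} W16={w} W23={u} W34={x} W56={p}
C dims 6,7; δ0: rk_F7 6
degree 0: 6−6−0 = 0 → Ȟ^0 ≅ 0
degree 1: 7−0−6 = 1 → Ȟ^1 ≅ Z/7
degree 2: 0−0−0 = 0 → Ȟ^2 ≅ 0

Ȟ^0 ≅ 0, Ȟ^1 ≅ Z/7, Ȟ^2 ≅ 0


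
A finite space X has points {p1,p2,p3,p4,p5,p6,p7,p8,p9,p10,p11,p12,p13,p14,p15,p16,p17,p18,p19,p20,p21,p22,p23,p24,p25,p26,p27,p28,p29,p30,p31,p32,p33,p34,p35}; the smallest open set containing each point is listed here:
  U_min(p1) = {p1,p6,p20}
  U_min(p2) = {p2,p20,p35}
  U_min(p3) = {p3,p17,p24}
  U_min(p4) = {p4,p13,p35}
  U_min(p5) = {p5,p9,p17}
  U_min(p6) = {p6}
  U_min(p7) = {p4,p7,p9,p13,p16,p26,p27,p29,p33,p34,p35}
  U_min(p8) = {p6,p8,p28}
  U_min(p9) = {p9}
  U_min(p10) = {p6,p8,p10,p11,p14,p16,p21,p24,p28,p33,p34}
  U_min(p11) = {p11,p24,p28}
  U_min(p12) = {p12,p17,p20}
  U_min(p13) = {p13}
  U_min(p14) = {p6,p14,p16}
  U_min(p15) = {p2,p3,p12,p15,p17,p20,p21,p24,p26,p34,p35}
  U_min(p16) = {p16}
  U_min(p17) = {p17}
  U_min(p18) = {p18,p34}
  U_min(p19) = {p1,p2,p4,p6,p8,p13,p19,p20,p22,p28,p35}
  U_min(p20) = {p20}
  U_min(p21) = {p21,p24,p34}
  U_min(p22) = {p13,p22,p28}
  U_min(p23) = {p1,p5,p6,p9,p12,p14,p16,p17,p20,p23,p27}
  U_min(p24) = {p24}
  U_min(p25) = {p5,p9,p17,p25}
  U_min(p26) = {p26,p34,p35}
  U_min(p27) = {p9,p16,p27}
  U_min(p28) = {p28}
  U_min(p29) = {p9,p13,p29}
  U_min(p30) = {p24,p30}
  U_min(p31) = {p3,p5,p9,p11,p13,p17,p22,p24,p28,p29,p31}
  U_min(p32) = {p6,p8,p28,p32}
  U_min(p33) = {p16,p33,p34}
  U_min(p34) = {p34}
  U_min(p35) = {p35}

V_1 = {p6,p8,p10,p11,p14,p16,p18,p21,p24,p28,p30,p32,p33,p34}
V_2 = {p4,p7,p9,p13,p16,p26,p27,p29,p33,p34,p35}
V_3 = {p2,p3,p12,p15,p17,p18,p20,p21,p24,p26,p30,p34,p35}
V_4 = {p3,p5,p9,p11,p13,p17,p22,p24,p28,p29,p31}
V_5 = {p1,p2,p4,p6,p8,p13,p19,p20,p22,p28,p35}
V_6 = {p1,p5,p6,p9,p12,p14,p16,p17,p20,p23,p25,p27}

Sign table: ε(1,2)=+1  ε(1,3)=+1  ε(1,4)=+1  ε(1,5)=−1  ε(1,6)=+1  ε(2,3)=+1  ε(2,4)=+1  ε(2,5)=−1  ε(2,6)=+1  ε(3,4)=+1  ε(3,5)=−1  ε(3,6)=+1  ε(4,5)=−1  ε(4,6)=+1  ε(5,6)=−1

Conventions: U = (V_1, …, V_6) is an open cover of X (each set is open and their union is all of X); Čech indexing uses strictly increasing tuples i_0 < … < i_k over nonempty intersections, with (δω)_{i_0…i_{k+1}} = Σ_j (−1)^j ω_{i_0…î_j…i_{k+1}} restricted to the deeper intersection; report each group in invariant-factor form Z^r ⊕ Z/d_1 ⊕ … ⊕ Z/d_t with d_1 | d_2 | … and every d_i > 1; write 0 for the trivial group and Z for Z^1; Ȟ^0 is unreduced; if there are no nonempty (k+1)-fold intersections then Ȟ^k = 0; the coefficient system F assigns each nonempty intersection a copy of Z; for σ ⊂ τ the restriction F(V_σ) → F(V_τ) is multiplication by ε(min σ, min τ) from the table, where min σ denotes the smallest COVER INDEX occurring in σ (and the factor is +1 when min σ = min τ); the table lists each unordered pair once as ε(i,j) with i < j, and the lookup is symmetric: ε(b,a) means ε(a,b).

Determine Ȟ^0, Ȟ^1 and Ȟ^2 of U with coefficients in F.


Ȟ^0 = Z; Ȟ^1 = 0; Ȟ^2 = Z/2

nonempty overlaps:
  V12={p16,p33,p34} V13={p18,p21,p24,p30,p34} V14={p11,p24,p28} V15={p6,p8,p28} V16={p6,p14,p16} V23={p26,p34,p35} V24={p9,p13,p29} V25={p4,p13,p35} V26={p9,p16,p27} V34={p3,p17,p24} V35={p2,p20,p35} V36={p12,p17,p20} V45={p13,p22,p28} V46={p5,p9,p17} V56={p1,p6,p20}
  V123={p34} V126={p16} V134={p24} V145={p28} V156={p6} V235={p35} V245={p13} V246={p9} V346={p17} V356={p20}
C dims 6,15,10; δ0: rk 5, SNF 1^5; δ1: rk 10, SNF 1^9·2
degree 0: 6−5−0 = 1 → Ȟ^0 ≅ Z
degree 1: 15−10−5 = 0 → Ȟ^1 ≅ 0
degree 2: 10−0−10 = 0 plus torsion [2] → Ȟ^2 ≅ Z/2


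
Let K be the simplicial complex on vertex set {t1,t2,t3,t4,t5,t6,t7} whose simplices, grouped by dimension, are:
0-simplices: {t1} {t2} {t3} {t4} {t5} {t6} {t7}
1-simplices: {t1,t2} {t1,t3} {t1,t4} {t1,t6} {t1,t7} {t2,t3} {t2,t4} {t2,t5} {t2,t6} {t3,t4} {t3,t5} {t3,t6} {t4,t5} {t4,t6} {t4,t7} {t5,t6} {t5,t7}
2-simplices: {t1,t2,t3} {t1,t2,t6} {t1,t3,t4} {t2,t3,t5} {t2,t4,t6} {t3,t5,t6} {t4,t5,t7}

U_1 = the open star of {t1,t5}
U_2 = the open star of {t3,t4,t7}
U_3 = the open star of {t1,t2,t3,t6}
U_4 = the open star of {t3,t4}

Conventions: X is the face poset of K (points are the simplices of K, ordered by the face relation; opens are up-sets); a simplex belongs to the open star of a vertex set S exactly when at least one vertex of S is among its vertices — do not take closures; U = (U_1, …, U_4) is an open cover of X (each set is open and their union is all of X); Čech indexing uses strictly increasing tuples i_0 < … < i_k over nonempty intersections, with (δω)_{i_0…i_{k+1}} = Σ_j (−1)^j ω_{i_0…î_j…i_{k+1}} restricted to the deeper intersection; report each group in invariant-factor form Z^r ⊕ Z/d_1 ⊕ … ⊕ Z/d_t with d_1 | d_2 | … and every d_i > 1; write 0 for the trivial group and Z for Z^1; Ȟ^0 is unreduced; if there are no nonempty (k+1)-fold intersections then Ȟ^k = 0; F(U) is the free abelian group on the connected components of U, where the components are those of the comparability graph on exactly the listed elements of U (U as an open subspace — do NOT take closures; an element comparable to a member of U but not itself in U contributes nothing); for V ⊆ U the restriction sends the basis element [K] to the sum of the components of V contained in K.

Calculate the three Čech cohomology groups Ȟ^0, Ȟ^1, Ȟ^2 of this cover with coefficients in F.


nerve simplices:
  U1={{t1},{t5},{t1,t2},{t1,t3},{t1,t4},{t1,t6},{t1,t7},{t2,t5},{t3,t5},{t4,t5},{t5,t6},{t5,t7},{t1,t2,t3},{t1,t2,t6},{t1,t3,t4},{t2,t3,t5},{t3,t5,t6},{t4,t5,t7}} U2={{t3},{t4},{t7},{t1,t3},{t1,t4},{t1,t7},{t2,t3},{t2,t4},{t3,t4},{t3,t5},{t3,t6},{t4,t5},{t4,t6},{t4,t7},{t5,t7},{t1,t2,t3},{t1,t3,t4},{t2,t3,t5},{t2,t4,t6},{t3,t5,t6},{t4,t5,t7}} U3={{t1},{t2},{t3},{t6},{t1,t2},{t1,t3},{t1,t4},{t1,t6},{t1,t7},{t2,t3},{t2,t4},{t2,t5},{t2,t6},{t3,t4},{t3,t5},{t3,t6},{t4,t6},{t5,t6},{t1,t2,t3},{t1,t2,t6},{t1,t3,t4},{t2,t3,t5},{t2,t4,t6},{t3,t5,t6}} U4={{t3},{t4},{t1,t3},{t1,t4},{t2,t3},{t2,t4},{t3,t4},{t3,t5},{t3,t6},{t4,t5},{t4,t6},{t4,t7},{t1,t2,t3},{t1,t3,t4},{t2,t3,t5},{t2,t4,t6},{t3,t5,t6},{t4,t5,t7}}
  U12={{t1,t3},{t1,t4},{t1,t7},{t3,t5},{t4,t5},{t5,t7},{t1,t2,t3},{t1,t3,t4},{t2,t3,t5},{t3,t5,t6},{t4,t5,t7}} U13={{t1},{t1,t2},{t1,t3},{t1,t4},{t1,t6},{t1,t7},{t2,t5},{t3,t5},{t5,t6},{t1,t2,t3},{t1,t2,t6},{t1,t3,t4},{t2,t3,t5},{t3,t5,t6}} U14={{t1,t3},{t1,t4},{t3,t5},{t4,t5},{t1,t2,t3},{t1,t3,t4},{t2,t3,t5},{t3,t5,t6},{t4,t5,t7}} U23={{t3},{t1,t3},{t1,t4},{t1,t7},{t2,t3},{t2,t4},{t3,t4},{t3,t5},{t3,t6},{t4,t6},{t1,t2,t3},{t1,t3,t4},{t2,t3,t5},{t2,t4,t6},{t3,t5,t6}} U24={{t3},{t4},{t1,t3},{t1,t4},{t2,t3},{t2,t4},{t3,t4},{t3,t5},{t3,t6},{t4,t5},{t4,t6},{t4,t7},{t1,t2,t3},{t1,t3,t4},{t2,t3,t5},{t2,t4,t6},{t3,t5,t6},{t4,t5,t7}} U34={{t3},{t1,t3},{t1,t4},{t2,t3},{t2,t4},{t3,t4},{t3,t5},{t3,t6},{t4,t6},{t1,t2,t3},{t1,t3,t4},{t2,t3,t5},{t2,t4,t6},{t3,t5,t6}}
  U123={{t1,t3},{t1,t4},{t1,t7},{t3,t5},{t1,t2,t3},{t1,t3,t4},{t2,t3,t5},{t3,t5,t6}} U124={{t1,t3},{t1,t4},{t3,t5},{t4,t5},{t1,t2,t3},{t1,t3,t4},{t2,t3,t5},{t3,t5,t6},{t4,t5,t7}} U134={{t1,t3},{t1,t4},{t3,t5},{t1,t2,t3},{t1,t3,t4},{t2,t3,t5},{t3,t5,t6}} U234={{t3},{t1,t3},{t1,t4},{t2,t3},{t2,t4},{t3,t4},{t3,t5},{t3,t6},{t4,t6},{t1,t2,t3},{t1,t3,t4},{t2,t3,t5},{t2,t4,t6},{t3,t5,t6}}
  U1234={{t1,t3},{t1,t4},{t3,t5},{t1,t2,t3},{t1,t3,t4},{t2,t3,t5},{t3,t5,t6}}
components per intersection:
  U1: {{t1},{t1,t2},{t1,t3},{t1,t4},{t1,t6},{t1,t7},{t1,t2,t3},{t1,t2,t6},{t1,t3,t4}} {{t5},{t2,t5},{t3,t5},{t4,t5},{t5,t6},{t5,t7},{t2,t3,t5},{t3,t5,t6},{t4,t5,t7}}
  U2: {{t3},{t4},{t7},{t1,t3},{t1,t4},{t1,t7},{t2,t3},{t2,t4},{t3,t4},{t3,t5},{t3,t6},{t4,t5},{t4,t6},{t4,t7},{t5,t7},{t1,t2,t3},{t1,t3,t4},{t2,t3,t5},{t2,t4,t6},{t3,t5,t6},{t4,t5,t7}}
  U3: {{t1},{t2},{t3},{t6},{t1,t2},{t1,t3},{t1,t4},{t1,t6},{t1,t7},{t2,t3},{t2,t4},{t2,t5},{t2,t6},{t3,t4},{t3,t5},{t3,t6},{t4,t6},{t5,t6},{t1,t2,t3},{t1,t2,t6},{t1,t3,t4},{t2,t3,t5},{t2,t4,t6},{t3,t5,t6}}
  U4: {{t3},{t4},{t1,t3},{t1,t4},{t2,t3},{t2,t4},{t3,t4},{t3,t5},{t3,t6},{t4,t5},{t4,t6},{t4,t7},{t1,t2,t3},{t1,t3,t4},{t2,t3,t5},{t2,t4,t6},{t3,t5,t6},{t4,t5,t7}}
  U12: {{t1,t3},{t1,t4},{t1,t2,t3},{t1,t3,t4}} {{t1,t7}} {{t3,t5},{t2,t3,t5},{t3,t5,t6}} {{t4,t5},{t5,t7},{t4,t5,t7}}
  U13: {{t1},{t1,t2},{t1,t3},{t1,t4},{t1,t6},{t1,t7},{t1,t2,t3},{t1,t2,t6},{t1,t3,t4}} {{t2,t5},{t3,t5},{t5,t6},{t2,t3,t5},{t3,t5,t6}}
  U14: {{t1,t3},{t1,t4},{t1,t2,t3},{t1,t3,t4}} {{t3,t5},{t2,t3,t5},{t3,t5,t6}} {{t4,t5},{t4,t5,t7}}
  U23: {{t3},{t1,t3},{t1,t4},{t2,t3},{t3,t4},{t3,t5},{t3,t6},{t1,t2,t3},{t1,t3,t4},{t2,t3,t5},{t3,t5,t6}} {{t1,t7}} {{t2,t4},{t4,t6},{t2,t4,t6}}
  U24: {{t3},{t4},{t1,t3},{t1,t4},{t2,t3},{t2,t4},{t3,t4},{t3,t5},{t3,t6},{t4,t5},{t4,t6},{t4,t7},{t1,t2,t3},{t1,t3,t4},{t2,t3,t5},{t2,t4,t6},{t3,t5,t6},{t4,t5,t7}}
  U34: {{t3},{t1,t3},{t1,t4},{t2,t3},{t3,t4},{t3,t5},{t3,t6},{t1,t2,t3},{t1,t3,t4},{t2,t3,t5},{t3,t5,t6}} {{t2,t4},{t4,t6},{t2,t4,t6}}
  U123: {{t1,t3},{t1,t4},{t1,t2,t3},{t1,t3,t4}} {{t1,t7}} {{t3,t5},{t2,t3,t5},{t3,t5,t6}}
  U124: {{t1,t3},{t1,t4},{t1,t2,t3},{t1,t3,t4}} {{t3,t5},{t2,t3,t5},{t3,t5,t6}} {{t4,t5},{t4,t5,t7}}
  U134: {{t1,t3},{t1,t4},{t1,t2,t3},{t1,t3,t4}} {{t3,t5},{t2,t3,t5},{t3,t5,t6}}
  U234: {{t3},{t1,t3},{t1,t4},{t2,t3},{t3,t4},{t3,t5},{t3,t6},{t1,t2,t3},{t1,t3,t4},{t2,t3,t5},{t3,t5,t6}} {{t2,t4},{t4,t6},{t2,t4,t6}}
  U1234: {{t1,t3},{t1,t4},{t1,t2,t3},{t1,t3,t4}} {{t3,t5},{t2,t3,t5},{t3,t5,t6}}
C dims 5,15,10,2; δ0: rk 4, SNF 1^4; δ1: rk 8, SNF 1^8; δ2: rk 2, SNF 1^2
degree 0: 5−4−0 = 1 → Ȟ^0 ≅ Z
degree 1: 15−8−4 = 3 → Ȟ^1 ≅ Z^3
degree 2: 10−2−8 = 0 → Ȟ^2 ≅ 0

Ȟ^0 ≅ Z; Ȟ^1 ≅ Z^3; Ȟ^2 ≅ 0


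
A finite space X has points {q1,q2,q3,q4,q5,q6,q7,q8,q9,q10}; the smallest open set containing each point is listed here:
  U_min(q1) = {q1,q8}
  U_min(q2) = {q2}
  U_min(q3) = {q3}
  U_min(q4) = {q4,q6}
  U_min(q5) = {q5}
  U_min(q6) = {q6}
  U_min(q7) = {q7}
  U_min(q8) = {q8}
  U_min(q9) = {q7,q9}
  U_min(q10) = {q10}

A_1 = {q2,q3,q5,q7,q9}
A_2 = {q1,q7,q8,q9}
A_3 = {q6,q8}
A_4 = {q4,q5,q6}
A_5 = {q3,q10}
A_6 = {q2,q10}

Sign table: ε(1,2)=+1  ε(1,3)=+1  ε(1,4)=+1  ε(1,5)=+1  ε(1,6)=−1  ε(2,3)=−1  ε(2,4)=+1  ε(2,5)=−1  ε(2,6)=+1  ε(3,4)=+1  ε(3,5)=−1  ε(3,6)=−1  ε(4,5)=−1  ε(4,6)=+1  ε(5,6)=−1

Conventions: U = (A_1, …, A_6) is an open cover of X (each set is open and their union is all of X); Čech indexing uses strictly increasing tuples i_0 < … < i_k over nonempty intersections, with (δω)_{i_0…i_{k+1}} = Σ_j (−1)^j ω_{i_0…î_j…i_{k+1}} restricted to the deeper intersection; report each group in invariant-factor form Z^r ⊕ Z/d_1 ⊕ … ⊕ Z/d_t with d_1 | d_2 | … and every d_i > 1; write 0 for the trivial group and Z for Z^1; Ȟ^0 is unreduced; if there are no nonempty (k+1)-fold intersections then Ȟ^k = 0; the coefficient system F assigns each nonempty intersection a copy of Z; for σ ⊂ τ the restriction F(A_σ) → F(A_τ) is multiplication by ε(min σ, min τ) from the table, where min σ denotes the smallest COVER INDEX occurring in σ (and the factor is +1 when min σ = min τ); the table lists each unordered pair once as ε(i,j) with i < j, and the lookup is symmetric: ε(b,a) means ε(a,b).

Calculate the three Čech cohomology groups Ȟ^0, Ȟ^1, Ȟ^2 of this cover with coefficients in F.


nerve simplices:
  A12={q7,q9} A14={q5} A15={q3} A16={q2} A23={q8} A34={q6} A56={q10}
C dims 6,7; δ0: rk 6, SNF 1^5·2
degree 0: 6−6−0 = 0 → Ȟ^0 ≅ 0
degree 1: 7−0−6 = 1 plus torsion [2] → Ȟ^1 ≅ Z ⊕ Z/2
degree 2: 0−0−0 = 0 → Ȟ^2 ≅ 0

Ȟ^0 ≅ 0, Ȟ^1 ≅ Z ⊕ Z/2, Ȟ^2 ≅ 0


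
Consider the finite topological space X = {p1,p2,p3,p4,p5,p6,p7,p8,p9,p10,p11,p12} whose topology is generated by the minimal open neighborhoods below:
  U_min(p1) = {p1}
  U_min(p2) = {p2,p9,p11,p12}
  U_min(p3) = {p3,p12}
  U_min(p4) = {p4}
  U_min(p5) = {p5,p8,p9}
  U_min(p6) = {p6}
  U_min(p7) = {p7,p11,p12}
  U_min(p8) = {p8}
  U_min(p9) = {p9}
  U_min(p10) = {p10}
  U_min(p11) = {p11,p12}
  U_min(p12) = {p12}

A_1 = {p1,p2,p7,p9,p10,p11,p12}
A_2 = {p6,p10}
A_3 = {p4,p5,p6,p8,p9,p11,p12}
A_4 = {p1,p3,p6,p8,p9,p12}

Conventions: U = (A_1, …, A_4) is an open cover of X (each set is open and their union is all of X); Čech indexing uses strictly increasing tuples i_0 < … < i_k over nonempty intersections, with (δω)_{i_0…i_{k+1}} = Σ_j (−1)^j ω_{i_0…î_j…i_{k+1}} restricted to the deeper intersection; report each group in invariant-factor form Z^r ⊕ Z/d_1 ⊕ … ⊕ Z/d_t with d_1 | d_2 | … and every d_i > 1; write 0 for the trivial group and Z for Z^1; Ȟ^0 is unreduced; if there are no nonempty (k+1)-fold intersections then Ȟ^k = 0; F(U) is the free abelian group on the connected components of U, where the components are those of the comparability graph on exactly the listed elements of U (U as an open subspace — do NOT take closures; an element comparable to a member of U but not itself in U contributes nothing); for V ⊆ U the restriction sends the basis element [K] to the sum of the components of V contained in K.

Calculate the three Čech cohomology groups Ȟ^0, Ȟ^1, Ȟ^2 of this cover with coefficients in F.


intersection data:
  A12={p10} A13={p9,p11,p12} A14={p1,p9,p12} A23={p6} A24={p6} A34={p6,p8,p9,p12}
  A134={p9,p12} A234={p6}
components per intersection:
  A1: {p1} {p2,p7,p9,p11,p12} {p10}
  A2: {p6} {p10}
  A3: {p4} {p5,p8,p9} {p6} {p11,p12}
  A4: {p1} {p3,p12} {p6} {p8} {p9}
  A12: {p10}
  A13: {p9} {p11,p12}
  A14: {p1} {p9} {p12}
  A23: {p6}
  A24: {p6}
  A34: {p6} {p8} {p9} {p12}
  A134: {p9} {p12}
  A234: {p6}
C dims 14,12,3; δ0: rk 9, SNF 1^9; δ1: rk 3, SNF 1^3
Ȟ^0 = (14 − 9) − 0 = 5, so Ȟ^0 ≅ Z^5
Ȟ^1 = (12 − 3) − 9 = 0, so Ȟ^1 ≅ 0
Ȟ^2 = (3 − 0) − 3 = 0, so Ȟ^2 ≅ 0

Ȟ^0 = Z^5,  Ȟ^1 = 0,  Ȟ^2 = 0


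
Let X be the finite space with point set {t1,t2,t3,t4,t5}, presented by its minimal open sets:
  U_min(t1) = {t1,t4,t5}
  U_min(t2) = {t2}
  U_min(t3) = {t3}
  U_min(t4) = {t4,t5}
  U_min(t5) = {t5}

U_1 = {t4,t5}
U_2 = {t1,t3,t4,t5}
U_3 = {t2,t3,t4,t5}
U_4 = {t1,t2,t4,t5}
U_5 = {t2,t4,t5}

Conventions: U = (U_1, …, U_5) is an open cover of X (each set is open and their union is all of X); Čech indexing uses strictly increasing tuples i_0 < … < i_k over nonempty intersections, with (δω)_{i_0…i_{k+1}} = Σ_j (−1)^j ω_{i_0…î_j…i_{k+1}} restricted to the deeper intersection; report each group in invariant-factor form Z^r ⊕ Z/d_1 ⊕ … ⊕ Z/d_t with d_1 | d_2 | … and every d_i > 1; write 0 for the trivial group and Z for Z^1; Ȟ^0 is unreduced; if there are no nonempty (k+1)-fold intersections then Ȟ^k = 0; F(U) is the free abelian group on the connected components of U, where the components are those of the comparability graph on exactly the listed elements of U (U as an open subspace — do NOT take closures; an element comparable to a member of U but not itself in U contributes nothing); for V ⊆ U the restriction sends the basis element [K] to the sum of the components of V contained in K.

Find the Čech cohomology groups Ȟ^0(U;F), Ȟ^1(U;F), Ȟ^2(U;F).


Ȟ^0 = Z^3,  Ȟ^1 = 0,  Ȟ^2 = 0

nerve simplices:
  U12={t4,t5} U13={t4,t5} U14={t4,t5} U15={t4,t5} U23={t3,t4,t5} U24={t1,t4,t5} U25={t4,t5} U34={t2,t4,t5} U35={t2,t4,t5} U45={t2,t4,t5}
  U123={t4,t5} U124={t4,t5} U125={t4,t5} U134={t4,t5} U135={t4,t5} U145={t4,t5} U234={t4,t5} U235={t4,t5} U245={t4,t5} U345={t2,t4,t5}
  U1234={t4,t5} U1235={t4,t5} U1245={t4,t5} U1345={t4,t5} U2345={t4,t5}
  U12345={t4,t5}
components per intersection:
  U1: {t4,t5}
  U2: {t1,t4,t5} {t3}
  U3: {t2} {t3} {t4,t5}
  U4: {t1,t4,t5} {t2}
  U5: {t2} {t4,t5}
  U12: {t4,t5}
  U13: {t4,t5}
  U14: {t4,t5}
  U15: {t4,t5}
  U23: {t3} {t4,t5}
  U24: {t1,t4,t5}
  U25: {t4,t5}
  U34: {t2} {t4,t5}
  U35: {t2} {t4,t5}
  U45: {t2} {t4,t5}
  U123: {t4,t5}
  U124: {t4,t5}
  U125: {t4,t5}
  U134: {t4,t5}
  U135: {t4,t5}
  U145: {t4,t5}
  U234: {t4,t5}
  U235: {t4,t5}
  U245: {t4,t5}
  U345: {t2} {t4,t5}
  U1234: {t4,t5}
  U1235: {t4,t5}
  U1245: {t4,t5}
  U1345: {t4,t5}
  U2345: {t4,t5}
  U12345: {t4,t5}
C dims 10,14,11,5; δ0: rk 7, SNF 1^7; δ1: rk 7, SNF 1^7; δ2: rk 4, SNF 1^4
degree 0: 10−7−0 = 3 → Ȟ^0 ≅ Z^3
degree 1: 14−7−7 = 0 → Ȟ^1 ≅ 0
degree 2: 11−4−7 = 0 → Ȟ^2 ≅ 0


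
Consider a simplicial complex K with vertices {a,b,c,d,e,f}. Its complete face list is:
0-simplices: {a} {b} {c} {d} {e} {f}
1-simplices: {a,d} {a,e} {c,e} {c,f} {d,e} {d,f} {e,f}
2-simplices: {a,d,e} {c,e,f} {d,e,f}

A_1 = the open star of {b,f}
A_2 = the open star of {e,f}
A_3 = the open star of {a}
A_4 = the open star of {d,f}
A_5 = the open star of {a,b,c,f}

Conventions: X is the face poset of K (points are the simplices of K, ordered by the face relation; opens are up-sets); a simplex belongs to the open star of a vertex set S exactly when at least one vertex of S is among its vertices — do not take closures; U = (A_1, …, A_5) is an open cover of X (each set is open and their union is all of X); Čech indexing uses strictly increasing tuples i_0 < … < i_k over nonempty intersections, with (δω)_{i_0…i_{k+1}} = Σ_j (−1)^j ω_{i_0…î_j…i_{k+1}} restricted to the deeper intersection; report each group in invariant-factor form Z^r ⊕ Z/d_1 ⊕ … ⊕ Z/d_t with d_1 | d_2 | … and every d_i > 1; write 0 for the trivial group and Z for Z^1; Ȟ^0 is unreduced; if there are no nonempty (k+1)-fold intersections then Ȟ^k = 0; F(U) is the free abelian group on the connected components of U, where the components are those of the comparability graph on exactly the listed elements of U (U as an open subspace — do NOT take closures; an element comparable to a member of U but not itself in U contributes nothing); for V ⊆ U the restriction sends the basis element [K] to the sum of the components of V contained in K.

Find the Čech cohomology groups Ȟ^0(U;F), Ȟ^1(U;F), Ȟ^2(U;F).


intersection data:
  A1={{b},{f},{c,f},{d,f},{e,f},{c,e,f},{d,e,f}} A2={{e},{f},{a,e},{c,e},{c,f},{d,e},{d,f},{e,f},{a,d,e},{c,e,f},{d,e,f}} A3={{a},{a,d},{a,e},{a,d,e}} A4={{d},{f},{a,d},{c,f},{d,e},{d,f},{e,f},{a,d,e},{c,e,f},{d,e,f}} A5={{a},{b},{c},{f},{a,d},{a,e},{c,e},{c,f},{d,f},{e,f},{a,d,e},{c,e,f},{d,e,f}}
  A12={{f},{c,f},{d,f},{e,f},{c,e,f},{d,e,f}} A14={{f},{c,f},{d,f},{e,f},{c,e,f},{d,e,f}} A15={{b},{f},{c,f},{d,f},{e,f},{c,e,f},{d,e,f}} A23={{a,e},{a,d,e}} A24={{f},{c,f},{d,e},{d,f},{e,f},{a,d,e},{c,e,f},{d,e,f}} A25={{f},{a,e},{c,e},{c,f},{d,f},{e,f},{a,d,e},{c,e,f},{d,e,f}} A34={{a,d},{a,d,e}} A35={{a},{a,d},{a,e},{a,d,e}} A45={{f},{a,d},{c,f},{d,f},{e,f},{a,d,e},{c,e,f},{d,e,f}}
  A124={{f},{c,f},{d,f},{e,f},{c,e,f},{d,e,f}} A125={{f},{c,f},{d,f},{e,f},{c,e,f},{d,e,f}} A145={{f},{c,f},{d,f},{e,f},{c,e,f},{d,e,f}} A234={{a,d,e}} A235={{a,e},{a,d,e}} A245={{f},{c,f},{d,f},{e,f},{a,d,e},{c,e,f},{d,e,f}} A345={{a,d},{a,d,e}}
  A1245={{f},{c,f},{d,f},{e,f},{c,e,f},{d,e,f}} A2345={{a,d,e}}
components per intersection:
  A1: {{b}} {{f},{c,f},{d,f},{e,f},{c,e,f},{d,e,f}}
  A2: {{e},{f},{a,e},{c,e},{c,f},{d,e},{d,f},{e,f},{a,d,e},{c,e,f},{d,e,f}}
  A3: {{a},{a,d},{a,e},{a,d,e}}
  A4: {{d},{f},{a,d},{c,f},{d,e},{d,f},{e,f},{a,d,e},{c,e,f},{d,e,f}}
  A5: {{a},{a,d},{a,e},{a,d,e}} {{b}} {{c},{f},{c,e},{c,f},{d,f},{e,f},{c,e,f},{d,e,f}}
  A12: {{f},{c,f},{d,f},{e,f},{c,e,f},{d,e,f}}
  A14: {{f},{c,f},{d,f},{e,f},{c,e,f},{d,e,f}}
  A15: {{b}} {{f},{c,f},{d,f},{e,f},{c,e,f},{d,e,f}}
  A23: {{a,e},{a,d,e}}
  A24: {{f},{c,f},{d,e},{d,f},{e,f},{a,d,e},{c,e,f},{d,e,f}}
  A25: {{f},{c,e},{c,f},{d,f},{e,f},{c,e,f},{d,e,f}} {{a,e},{a,d,e}}
  A34: {{a,d},{a,d,e}}
  A35: {{a},{a,d},{a,e},{a,d,e}}
  A45: {{f},{c,f},{d,f},{e,f},{c,e,f},{d,e,f}} {{a,d},{a,d,e}}
  A124: {{f},{c,f},{d,f},{e,f},{c,e,f},{d,e,f}}
  A125: {{f},{c,f},{d,f},{e,f},{c,e,f},{d,e,f}}
  A145: {{f},{c,f},{d,f},{e,f},{c,e,f},{d,e,f}}
  A234: {{a,d,e}}
  A235: {{a,e},{a,d,e}}
  A245: {{f},{c,f},{d,f},{e,f},{c,e,f},{d,e,f}} {{a,d,e}}
  A345: {{a,d},{a,d,e}}
  A1245: {{f},{c,f},{d,f},{e,f},{c,e,f},{d,e,f}}
  A2345: {{a,d,e}}
C dims 8,12,8,2; δ0: rk 6, SNF 1^6; δ1: rk 6, SNF 1^6; δ2: rk 2, SNF 1^2
Ȟ^0 = (8 − 6) − 0 = 2, so Ȟ^0 ≅ Z^2
Ȟ^1 = (12 − 6) − 6 = 0, so Ȟ^1 ≅ 0
Ȟ^2 = (8 − 2) − 6 = 0, so Ȟ^2 ≅ 0

Ȟ^0(U;F) ≅ Z^2,  Ȟ^1(U;F) ≅ 0,  Ȟ^2(U;F) ≅ 0


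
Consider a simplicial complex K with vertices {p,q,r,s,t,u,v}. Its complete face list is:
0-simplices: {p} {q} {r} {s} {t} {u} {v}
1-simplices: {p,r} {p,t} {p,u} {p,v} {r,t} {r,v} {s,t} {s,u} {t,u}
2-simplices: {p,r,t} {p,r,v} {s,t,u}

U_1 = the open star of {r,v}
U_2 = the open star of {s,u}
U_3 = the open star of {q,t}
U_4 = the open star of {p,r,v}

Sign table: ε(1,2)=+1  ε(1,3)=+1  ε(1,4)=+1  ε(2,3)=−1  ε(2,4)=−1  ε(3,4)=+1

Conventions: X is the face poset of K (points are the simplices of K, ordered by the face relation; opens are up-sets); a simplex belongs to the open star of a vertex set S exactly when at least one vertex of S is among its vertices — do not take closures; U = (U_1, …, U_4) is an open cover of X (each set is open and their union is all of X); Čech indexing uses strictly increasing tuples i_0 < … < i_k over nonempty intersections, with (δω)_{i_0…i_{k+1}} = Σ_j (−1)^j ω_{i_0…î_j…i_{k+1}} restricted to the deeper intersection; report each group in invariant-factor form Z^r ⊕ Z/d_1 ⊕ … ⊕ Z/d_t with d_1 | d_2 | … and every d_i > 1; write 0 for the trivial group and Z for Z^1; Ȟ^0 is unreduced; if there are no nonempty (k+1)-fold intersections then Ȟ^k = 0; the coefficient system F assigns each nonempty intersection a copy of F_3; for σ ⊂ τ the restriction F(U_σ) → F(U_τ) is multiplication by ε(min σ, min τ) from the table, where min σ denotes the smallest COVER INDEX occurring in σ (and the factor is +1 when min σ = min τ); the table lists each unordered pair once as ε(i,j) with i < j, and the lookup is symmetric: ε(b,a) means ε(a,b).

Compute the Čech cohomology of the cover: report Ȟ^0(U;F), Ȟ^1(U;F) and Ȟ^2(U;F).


cover nerve:
  U1={{r},{v},{p,r},{p,v},{r,t},{r,v},{p,r,t},{p,r,v}} U2={{s},{u},{p,u},{s,t},{s,u},{t,u},{s,t,u}} U3={{q},{t},{p,t},{r,t},{s,t},{t,u},{p,r,t},{s,t,u}} U4={{p},{r},{v},{p,r},{p,t},{p,u},{p,v},{r,t},{r,v},{p,r,t},{p,r,v}}
  U13={{r,t},{p,r,t}} U14={{r},{v},{p,r},{p,v},{r,t},{r,v},{p,r,t},{p,r,v}} U23={{s,t},{t,u},{s,t,u}} U24={{p,u}} U34={{p,t},{r,t},{p,r,t}}
  U134={{r,t},{p,r,t}}
C dims 4,5,1; δ0: rk_F3 3; δ1: rk_F3 1
Ȟ^0: (4−3)−0=1 ⇒ Z/3
Ȟ^1: (5−1)−3=1 ⇒ Z/3
Ȟ^2: (1−0)−1=0 ⇒ 0

Ȟ^0 = Z/3; Ȟ^1 = Z/3; Ȟ^2 = 0


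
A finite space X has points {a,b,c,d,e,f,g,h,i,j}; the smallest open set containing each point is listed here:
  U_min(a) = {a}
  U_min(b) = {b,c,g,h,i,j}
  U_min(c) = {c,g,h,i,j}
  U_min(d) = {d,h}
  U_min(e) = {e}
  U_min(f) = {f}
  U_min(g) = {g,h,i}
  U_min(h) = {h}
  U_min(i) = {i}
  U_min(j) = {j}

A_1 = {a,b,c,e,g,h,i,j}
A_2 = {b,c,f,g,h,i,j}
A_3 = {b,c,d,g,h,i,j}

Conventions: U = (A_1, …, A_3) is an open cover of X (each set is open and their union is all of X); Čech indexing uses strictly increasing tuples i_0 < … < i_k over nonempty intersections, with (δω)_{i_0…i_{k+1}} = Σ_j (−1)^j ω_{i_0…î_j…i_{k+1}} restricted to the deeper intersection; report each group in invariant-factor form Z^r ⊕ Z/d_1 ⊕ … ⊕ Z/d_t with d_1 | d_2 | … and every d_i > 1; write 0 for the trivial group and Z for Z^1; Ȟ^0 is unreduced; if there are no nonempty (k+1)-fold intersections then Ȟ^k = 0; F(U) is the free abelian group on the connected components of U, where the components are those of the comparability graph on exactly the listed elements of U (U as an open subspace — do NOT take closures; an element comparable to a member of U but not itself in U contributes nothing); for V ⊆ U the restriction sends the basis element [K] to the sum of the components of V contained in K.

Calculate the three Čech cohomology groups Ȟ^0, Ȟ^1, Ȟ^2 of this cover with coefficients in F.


Ȟ^0(U;F) ≅ Z^4, Ȟ^1(U;F) ≅ 0 and Ȟ^2(U;F) ≅ 0

nerve simplices:
  A12={b,c,g,h,i,j} A13={b,c,g,h,i,j} A23={b,c,g,h,i,j}
  A123={b,c,g,h,i,j}
components per intersection:
  A1: {a} {b,c,g,h,i,j} {e}
  A2: {b,c,g,h,i,j} {f}
  A3: {b,c,d,g,h,i,j}
  A12: {b,c,g,h,i,j}
  A13: {b,c,g,h,i,j}
  A23: {b,c,g,h,i,j}
  A123: {b,c,g,h,i,j}
C dims 6,3,1; δ0: rk 2, SNF 1^2; δ1: rk 1, SNF 1^1
degree 0: 6−2−0 = 4 → Ȟ^0 ≅ Z^4
degree 1: 3−1−2 = 0 → Ȟ^1 ≅ 0
degree 2: 1−0−1 = 0 → Ȟ^2 ≅ 0


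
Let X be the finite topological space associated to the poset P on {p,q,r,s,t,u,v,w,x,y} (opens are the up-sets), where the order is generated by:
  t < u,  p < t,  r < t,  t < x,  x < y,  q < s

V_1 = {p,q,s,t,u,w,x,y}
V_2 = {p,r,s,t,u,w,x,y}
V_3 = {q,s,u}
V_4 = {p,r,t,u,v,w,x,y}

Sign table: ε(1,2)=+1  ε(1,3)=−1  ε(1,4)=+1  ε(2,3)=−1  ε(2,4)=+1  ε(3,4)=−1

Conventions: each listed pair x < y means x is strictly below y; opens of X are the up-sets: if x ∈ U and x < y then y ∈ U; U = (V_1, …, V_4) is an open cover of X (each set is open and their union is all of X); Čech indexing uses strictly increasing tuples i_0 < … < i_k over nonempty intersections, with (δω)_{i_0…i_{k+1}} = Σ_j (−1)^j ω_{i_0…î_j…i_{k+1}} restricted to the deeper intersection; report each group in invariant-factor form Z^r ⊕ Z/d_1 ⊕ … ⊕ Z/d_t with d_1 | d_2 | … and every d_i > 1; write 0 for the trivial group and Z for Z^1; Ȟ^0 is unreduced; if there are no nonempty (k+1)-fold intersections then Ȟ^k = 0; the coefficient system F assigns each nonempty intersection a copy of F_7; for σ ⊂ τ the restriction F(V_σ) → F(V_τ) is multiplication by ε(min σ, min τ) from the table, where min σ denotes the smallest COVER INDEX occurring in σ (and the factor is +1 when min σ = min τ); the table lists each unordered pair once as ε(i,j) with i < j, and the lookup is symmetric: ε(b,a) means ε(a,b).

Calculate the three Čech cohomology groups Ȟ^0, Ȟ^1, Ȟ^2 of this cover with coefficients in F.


nerve simplices:
  V12={p,s,t,u,w,x,y} V13={q,s,u} V14={p,t,u,w,x,y} V23={s,u} V24={p,r,t,u,w,x,y} V34={u}
  V123={s,u} V124={p,t,u,w,x,y} V134={u} V234={u}
  V1234={u}
C dims 4,6,4,1; δ0: rk_F7 3; δ1: rk_F7 3; δ2: rk_F7 1
degree 0: 4−3−0 = 1 → Ȟ^0 ≅ Z/7
degree 1: 6−3−3 = 0 → Ȟ^1 ≅ 0
degree 2: 4−1−3 = 0 → Ȟ^2 ≅ 0

Ȟ^0 = Z/7; Ȟ^1 = 0; Ȟ^2 = 0


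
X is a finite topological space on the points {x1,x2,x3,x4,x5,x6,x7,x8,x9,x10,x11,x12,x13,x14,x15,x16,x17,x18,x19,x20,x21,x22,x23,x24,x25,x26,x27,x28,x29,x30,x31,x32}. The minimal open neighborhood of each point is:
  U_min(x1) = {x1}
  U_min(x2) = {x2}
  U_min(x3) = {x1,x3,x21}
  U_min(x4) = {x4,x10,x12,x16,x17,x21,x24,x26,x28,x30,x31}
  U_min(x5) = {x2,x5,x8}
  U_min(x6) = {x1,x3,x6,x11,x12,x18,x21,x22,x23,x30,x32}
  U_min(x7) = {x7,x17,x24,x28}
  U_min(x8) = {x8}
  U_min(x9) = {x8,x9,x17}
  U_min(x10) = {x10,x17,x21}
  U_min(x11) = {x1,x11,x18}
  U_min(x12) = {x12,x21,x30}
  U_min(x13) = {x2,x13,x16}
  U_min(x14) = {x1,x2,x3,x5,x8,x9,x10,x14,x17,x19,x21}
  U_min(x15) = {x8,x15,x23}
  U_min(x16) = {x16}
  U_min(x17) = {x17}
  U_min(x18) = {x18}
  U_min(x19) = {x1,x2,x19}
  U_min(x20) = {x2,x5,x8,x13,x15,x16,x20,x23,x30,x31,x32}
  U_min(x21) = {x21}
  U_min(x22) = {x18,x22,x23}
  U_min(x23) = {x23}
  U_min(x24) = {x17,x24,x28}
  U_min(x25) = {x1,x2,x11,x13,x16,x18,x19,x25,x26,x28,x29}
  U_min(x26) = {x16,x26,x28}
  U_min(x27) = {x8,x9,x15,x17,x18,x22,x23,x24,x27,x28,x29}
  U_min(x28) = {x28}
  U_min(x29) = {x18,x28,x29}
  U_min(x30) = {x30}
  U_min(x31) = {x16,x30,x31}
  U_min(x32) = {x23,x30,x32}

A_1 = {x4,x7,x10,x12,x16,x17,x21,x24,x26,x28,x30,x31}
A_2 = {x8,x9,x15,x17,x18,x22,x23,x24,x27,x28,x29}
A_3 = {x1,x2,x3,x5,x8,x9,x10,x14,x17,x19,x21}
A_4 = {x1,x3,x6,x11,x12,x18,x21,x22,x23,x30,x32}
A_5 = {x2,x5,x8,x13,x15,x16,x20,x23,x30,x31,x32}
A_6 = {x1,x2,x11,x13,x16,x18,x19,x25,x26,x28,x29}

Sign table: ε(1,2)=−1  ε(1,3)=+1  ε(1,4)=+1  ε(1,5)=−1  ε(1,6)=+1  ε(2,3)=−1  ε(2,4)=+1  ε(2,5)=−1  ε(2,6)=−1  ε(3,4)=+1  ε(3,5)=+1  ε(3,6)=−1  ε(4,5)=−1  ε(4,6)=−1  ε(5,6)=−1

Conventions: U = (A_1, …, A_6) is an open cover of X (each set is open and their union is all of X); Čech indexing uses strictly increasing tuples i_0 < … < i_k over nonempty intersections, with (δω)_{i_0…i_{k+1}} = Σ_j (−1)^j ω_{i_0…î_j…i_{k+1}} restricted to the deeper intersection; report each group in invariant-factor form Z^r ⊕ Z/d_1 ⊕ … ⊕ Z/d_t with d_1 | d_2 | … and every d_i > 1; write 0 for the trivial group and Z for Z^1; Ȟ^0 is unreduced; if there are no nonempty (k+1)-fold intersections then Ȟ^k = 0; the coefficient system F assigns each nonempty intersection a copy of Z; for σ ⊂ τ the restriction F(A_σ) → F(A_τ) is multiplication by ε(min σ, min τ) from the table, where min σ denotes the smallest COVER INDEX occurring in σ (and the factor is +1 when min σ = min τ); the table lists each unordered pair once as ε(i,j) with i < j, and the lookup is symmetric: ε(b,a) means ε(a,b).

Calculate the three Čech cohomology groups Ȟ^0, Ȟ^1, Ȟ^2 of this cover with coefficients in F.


nonempty overlaps:
  A12={x17,x24,x28} A13={x10,x17,x21} A14={x12,x21,x30} A15={x16,x30,x31} A16={x16,x26,x28} A23={x8,x9,x17} A24={x18,x22,x23} A25={x8,x15,x23} A26={x18,x28,x29} A34={x1,x3,x21} A35={x2,x5,x8} A36={x1,x2,x19} A45={x23,x30,x32} A46={x1,x11,x18} A56={x2,x13,x16}
  A123={x17} A126={x28} A134={x21} A145={x30} A156={x16} A235={x8} A245={x23} A246={x18} A346={x1} A356={x2}
C dims 6,15,10; δ0: rk 6, SNF 1^5·2; δ1: rk 9, SNF 1^9
degree 0: 6−6−0 = 0 → Ȟ^0 ≅ 0
degree 1: 15−9−6 = 0 plus torsion [2] → Ȟ^1 ≅ Z/2
degree 2: 10−0−9 = 1 → Ȟ^2 ≅ Z

Ȟ^0 ≅ 0; Ȟ^1 ≅ Z/2; Ȟ^2 ≅ Z


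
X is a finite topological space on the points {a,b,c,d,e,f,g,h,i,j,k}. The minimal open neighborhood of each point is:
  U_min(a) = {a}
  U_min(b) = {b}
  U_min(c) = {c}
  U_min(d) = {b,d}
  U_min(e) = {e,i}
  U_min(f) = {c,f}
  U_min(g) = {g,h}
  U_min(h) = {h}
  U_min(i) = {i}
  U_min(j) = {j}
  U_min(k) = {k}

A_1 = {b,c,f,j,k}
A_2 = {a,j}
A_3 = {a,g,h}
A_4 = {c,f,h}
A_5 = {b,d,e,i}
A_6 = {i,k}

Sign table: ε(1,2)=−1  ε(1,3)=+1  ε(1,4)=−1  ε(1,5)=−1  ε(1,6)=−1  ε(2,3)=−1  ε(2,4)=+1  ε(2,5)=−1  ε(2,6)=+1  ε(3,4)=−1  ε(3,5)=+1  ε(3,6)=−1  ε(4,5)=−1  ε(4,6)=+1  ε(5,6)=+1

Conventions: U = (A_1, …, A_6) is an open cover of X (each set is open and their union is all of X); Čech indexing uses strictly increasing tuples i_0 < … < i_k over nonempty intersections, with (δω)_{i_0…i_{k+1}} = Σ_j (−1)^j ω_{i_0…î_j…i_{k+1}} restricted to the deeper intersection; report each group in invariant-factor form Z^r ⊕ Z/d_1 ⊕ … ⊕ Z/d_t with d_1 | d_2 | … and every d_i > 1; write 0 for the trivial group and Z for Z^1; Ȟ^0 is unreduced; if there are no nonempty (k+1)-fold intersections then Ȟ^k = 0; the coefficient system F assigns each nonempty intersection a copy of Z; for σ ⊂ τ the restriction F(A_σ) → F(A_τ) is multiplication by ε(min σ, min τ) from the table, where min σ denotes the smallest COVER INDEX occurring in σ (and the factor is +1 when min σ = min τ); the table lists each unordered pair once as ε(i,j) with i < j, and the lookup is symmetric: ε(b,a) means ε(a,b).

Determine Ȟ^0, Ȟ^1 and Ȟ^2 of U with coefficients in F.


Ȟ^0 = Z, Ȟ^1 = Z^2, Ȟ^2 = 0

nonempty intersections:
  A12={j} A14={c,f} A15={b} A16={k} A23={a} A34={h} A56={i}
C dims 6,7; δ0: rk 5, SNF 1^5
Ȟ^0: (6−5)−0=1 ⇒ Z
Ȟ^1: (7−0)−5=2 ⇒ Z^2
Ȟ^2: (0−0)−0=0 ⇒ 0


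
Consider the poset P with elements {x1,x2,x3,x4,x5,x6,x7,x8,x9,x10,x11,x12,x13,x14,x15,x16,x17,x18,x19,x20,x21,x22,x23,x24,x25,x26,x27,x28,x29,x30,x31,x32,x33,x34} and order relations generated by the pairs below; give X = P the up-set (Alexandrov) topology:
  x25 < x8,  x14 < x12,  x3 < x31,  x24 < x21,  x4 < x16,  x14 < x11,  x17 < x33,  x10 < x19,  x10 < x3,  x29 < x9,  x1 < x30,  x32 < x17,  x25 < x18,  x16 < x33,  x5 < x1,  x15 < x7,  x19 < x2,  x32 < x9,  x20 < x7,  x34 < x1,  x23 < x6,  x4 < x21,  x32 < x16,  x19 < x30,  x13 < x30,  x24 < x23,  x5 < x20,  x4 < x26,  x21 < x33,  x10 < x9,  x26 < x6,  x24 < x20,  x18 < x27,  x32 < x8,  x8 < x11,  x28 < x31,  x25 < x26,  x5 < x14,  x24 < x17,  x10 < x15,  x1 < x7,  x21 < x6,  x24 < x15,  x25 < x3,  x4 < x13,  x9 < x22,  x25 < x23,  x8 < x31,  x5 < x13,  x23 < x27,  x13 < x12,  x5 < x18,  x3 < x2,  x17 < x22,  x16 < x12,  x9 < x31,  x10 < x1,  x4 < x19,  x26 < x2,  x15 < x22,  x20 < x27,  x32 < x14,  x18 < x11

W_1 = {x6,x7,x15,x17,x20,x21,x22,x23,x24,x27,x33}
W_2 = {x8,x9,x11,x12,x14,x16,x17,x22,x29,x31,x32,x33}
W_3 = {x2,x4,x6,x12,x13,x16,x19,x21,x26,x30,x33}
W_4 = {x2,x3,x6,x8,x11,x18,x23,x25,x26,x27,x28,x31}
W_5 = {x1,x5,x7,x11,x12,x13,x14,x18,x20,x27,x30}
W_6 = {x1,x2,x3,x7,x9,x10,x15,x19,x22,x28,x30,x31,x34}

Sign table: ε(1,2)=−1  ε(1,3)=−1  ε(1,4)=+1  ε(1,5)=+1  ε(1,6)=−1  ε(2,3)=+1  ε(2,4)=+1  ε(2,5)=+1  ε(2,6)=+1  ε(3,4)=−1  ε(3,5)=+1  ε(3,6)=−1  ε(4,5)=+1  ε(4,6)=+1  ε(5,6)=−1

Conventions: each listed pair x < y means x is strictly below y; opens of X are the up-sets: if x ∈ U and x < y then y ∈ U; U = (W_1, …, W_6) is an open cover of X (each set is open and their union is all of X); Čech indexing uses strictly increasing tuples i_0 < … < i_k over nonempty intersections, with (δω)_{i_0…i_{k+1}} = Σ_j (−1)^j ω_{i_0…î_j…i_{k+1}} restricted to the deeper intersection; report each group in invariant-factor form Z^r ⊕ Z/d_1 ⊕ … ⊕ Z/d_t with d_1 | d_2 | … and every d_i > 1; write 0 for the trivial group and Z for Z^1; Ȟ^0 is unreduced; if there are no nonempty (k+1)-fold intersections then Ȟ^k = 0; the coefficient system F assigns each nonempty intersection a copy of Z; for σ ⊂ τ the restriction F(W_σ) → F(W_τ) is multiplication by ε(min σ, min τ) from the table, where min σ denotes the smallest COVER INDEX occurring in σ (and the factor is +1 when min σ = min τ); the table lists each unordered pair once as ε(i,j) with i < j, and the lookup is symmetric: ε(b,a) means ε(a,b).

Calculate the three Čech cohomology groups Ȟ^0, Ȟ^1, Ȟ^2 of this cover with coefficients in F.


nonempty overlaps:
  W12={x17,x22,x33} W13={x6,x21,x33} W14={x6,x23,x27} W15={x7,x20,x27} W16={x7,x15,x22} W23={x12,x16,x33} W24={x8,x11,x31} W25={x11,x12,x14} W26={x9,x22,x31} W34={x2,x6,x26} W35={x12,x13,x30} W36={x2,x19,x30} W45={x11,x18,x27} W46={x2,x3,x28,x31} W56={x1,x7,x30}
  W123={x33} W126={x22} W134={x6} W145={x27} W156={x7} W235={x12} W245={x11} W246={x31} W346={x2} W356={x30}
C dims 6,15,10; δ0: rk 6, SNF 1^5·2; δ1: rk 9, SNF 1^9
degree 0: 6−6−0 = 0 → Ȟ^0 ≅ 0
degree 1: 15−9−6 = 0 plus torsion [2] → Ȟ^1 ≅ Z/2
degree 2: 10−0−9 = 1 → Ȟ^2 ≅ Z

Ȟ^0(U;F) ≅ 0, Ȟ^1(U;F) ≅ Z/2, Ȟ^2(U;F) ≅ Z
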